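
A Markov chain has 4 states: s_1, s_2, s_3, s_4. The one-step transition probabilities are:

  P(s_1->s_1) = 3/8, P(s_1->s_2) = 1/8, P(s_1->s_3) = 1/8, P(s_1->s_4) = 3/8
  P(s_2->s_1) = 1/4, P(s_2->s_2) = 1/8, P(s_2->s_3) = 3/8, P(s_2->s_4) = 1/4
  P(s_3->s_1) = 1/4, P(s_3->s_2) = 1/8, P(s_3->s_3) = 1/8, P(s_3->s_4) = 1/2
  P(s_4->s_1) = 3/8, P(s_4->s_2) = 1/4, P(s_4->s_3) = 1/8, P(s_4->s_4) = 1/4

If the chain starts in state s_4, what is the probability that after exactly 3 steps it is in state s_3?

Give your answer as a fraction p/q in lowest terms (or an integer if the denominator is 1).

Answer: 21/128

Derivation:
Computing P^3 by repeated multiplication:
P^1 =
  s_1: [3/8, 1/8, 1/8, 3/8]
  s_2: [1/4, 1/8, 3/8, 1/4]
  s_3: [1/4, 1/8, 1/8, 1/2]
  s_4: [3/8, 1/4, 1/8, 1/4]
P^2 =
  s_1: [11/32, 11/64, 5/32, 21/64]
  s_2: [5/16, 5/32, 5/32, 3/8]
  s_3: [11/32, 3/16, 5/32, 5/16]
  s_4: [21/64, 5/32, 3/16, 21/64]
P^3 =
  s_1: [171/512, 85/512, 43/256, 85/256]
  s_2: [43/128, 11/64, 21/128, 21/64]
  s_3: [85/256, 21/128, 11/64, 85/256]
  s_4: [85/256, 85/512, 21/128, 173/512]

(P^3)[s_4 -> s_3] = 21/128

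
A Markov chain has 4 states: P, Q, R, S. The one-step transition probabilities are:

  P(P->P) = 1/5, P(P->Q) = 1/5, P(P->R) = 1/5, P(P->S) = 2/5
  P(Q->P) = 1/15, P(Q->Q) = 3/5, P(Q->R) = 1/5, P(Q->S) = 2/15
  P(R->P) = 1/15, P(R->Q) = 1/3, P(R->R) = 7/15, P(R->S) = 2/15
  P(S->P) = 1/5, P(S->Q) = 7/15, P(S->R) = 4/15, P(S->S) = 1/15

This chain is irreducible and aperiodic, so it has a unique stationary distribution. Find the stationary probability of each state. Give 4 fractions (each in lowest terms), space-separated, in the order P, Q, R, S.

Answer: 1/10 51/110 63/220 3/20

Derivation:
The stationary distribution satisfies pi = pi * P, i.e.:
  pi_P = 1/5*pi_P + 1/15*pi_Q + 1/15*pi_R + 1/5*pi_S
  pi_Q = 1/5*pi_P + 3/5*pi_Q + 1/3*pi_R + 7/15*pi_S
  pi_R = 1/5*pi_P + 1/5*pi_Q + 7/15*pi_R + 4/15*pi_S
  pi_S = 2/5*pi_P + 2/15*pi_Q + 2/15*pi_R + 1/15*pi_S
with normalization: pi_P + pi_Q + pi_R + pi_S = 1.

Using the first 3 balance equations plus normalization, the linear system A*pi = b is:
  [-4/5, 1/15, 1/15, 1/5] . pi = 0
  [1/5, -2/5, 1/3, 7/15] . pi = 0
  [1/5, 1/5, -8/15, 4/15] . pi = 0
  [1, 1, 1, 1] . pi = 1

Solving yields:
  pi_P = 1/10
  pi_Q = 51/110
  pi_R = 63/220
  pi_S = 3/20

Verification (pi * P):
  1/10*1/5 + 51/110*1/15 + 63/220*1/15 + 3/20*1/5 = 1/10 = pi_P  (ok)
  1/10*1/5 + 51/110*3/5 + 63/220*1/3 + 3/20*7/15 = 51/110 = pi_Q  (ok)
  1/10*1/5 + 51/110*1/5 + 63/220*7/15 + 3/20*4/15 = 63/220 = pi_R  (ok)
  1/10*2/5 + 51/110*2/15 + 63/220*2/15 + 3/20*1/15 = 3/20 = pi_S  (ok)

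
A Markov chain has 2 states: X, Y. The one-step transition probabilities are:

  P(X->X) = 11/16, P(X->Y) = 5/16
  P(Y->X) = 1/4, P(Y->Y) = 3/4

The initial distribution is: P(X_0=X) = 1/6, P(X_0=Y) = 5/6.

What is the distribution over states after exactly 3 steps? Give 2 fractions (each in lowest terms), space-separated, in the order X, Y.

Answer: 10351/24576 14225/24576

Derivation:
Propagating the distribution step by step (d_{t+1} = d_t * P):
d_0 = (X=1/6, Y=5/6)
  d_1[X] = 1/6*11/16 + 5/6*1/4 = 31/96
  d_1[Y] = 1/6*5/16 + 5/6*3/4 = 65/96
d_1 = (X=31/96, Y=65/96)
  d_2[X] = 31/96*11/16 + 65/96*1/4 = 601/1536
  d_2[Y] = 31/96*5/16 + 65/96*3/4 = 935/1536
d_2 = (X=601/1536, Y=935/1536)
  d_3[X] = 601/1536*11/16 + 935/1536*1/4 = 10351/24576
  d_3[Y] = 601/1536*5/16 + 935/1536*3/4 = 14225/24576
d_3 = (X=10351/24576, Y=14225/24576)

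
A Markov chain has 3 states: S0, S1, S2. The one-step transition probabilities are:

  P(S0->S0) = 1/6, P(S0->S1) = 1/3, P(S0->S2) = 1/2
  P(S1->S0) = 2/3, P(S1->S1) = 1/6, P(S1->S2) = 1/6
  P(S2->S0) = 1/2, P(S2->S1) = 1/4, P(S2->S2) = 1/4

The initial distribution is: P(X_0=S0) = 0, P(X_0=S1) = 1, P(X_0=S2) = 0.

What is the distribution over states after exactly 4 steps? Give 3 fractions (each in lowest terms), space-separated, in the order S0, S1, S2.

Answer: 679/1728 2761/10368 3533/10368

Derivation:
Propagating the distribution step by step (d_{t+1} = d_t * P):
d_0 = (S0=0, S1=1, S2=0)
  d_1[S0] = 0*1/6 + 1*2/3 + 0*1/2 = 2/3
  d_1[S1] = 0*1/3 + 1*1/6 + 0*1/4 = 1/6
  d_1[S2] = 0*1/2 + 1*1/6 + 0*1/4 = 1/6
d_1 = (S0=2/3, S1=1/6, S2=1/6)
  d_2[S0] = 2/3*1/6 + 1/6*2/3 + 1/6*1/2 = 11/36
  d_2[S1] = 2/3*1/3 + 1/6*1/6 + 1/6*1/4 = 7/24
  d_2[S2] = 2/3*1/2 + 1/6*1/6 + 1/6*1/4 = 29/72
d_2 = (S0=11/36, S1=7/24, S2=29/72)
  d_3[S0] = 11/36*1/6 + 7/24*2/3 + 29/72*1/2 = 193/432
  d_3[S1] = 11/36*1/3 + 7/24*1/6 + 29/72*1/4 = 217/864
  d_3[S2] = 11/36*1/2 + 7/24*1/6 + 29/72*1/4 = 29/96
d_3 = (S0=193/432, S1=217/864, S2=29/96)
  d_4[S0] = 193/432*1/6 + 217/864*2/3 + 29/96*1/2 = 679/1728
  d_4[S1] = 193/432*1/3 + 217/864*1/6 + 29/96*1/4 = 2761/10368
  d_4[S2] = 193/432*1/2 + 217/864*1/6 + 29/96*1/4 = 3533/10368
d_4 = (S0=679/1728, S1=2761/10368, S2=3533/10368)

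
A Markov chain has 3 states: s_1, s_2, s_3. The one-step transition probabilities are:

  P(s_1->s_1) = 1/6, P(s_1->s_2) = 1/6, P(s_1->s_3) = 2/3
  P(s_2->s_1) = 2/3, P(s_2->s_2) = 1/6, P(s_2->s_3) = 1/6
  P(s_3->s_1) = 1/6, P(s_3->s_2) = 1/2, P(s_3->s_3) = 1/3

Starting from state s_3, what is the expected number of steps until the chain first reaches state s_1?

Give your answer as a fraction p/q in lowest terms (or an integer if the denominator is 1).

Answer: 48/17

Derivation:
Let h_i = expected steps to first reach s_1 from state i.
Boundary: h_s_1 = 0.
First-step equations for the other states:
  h_s_2 = 1 + 2/3*h_s_1 + 1/6*h_s_2 + 1/6*h_s_3
  h_s_3 = 1 + 1/6*h_s_1 + 1/2*h_s_2 + 1/3*h_s_3

Substituting h_s_1 = 0 and rearranging gives the linear system (I - Q) h = 1:
  [5/6, -1/6] . (h_s_2, h_s_3) = 1
  [-1/2, 2/3] . (h_s_2, h_s_3) = 1

Solving yields:
  h_s_2 = 30/17
  h_s_3 = 48/17

Starting state is s_3, so the expected hitting time is h_s_3 = 48/17.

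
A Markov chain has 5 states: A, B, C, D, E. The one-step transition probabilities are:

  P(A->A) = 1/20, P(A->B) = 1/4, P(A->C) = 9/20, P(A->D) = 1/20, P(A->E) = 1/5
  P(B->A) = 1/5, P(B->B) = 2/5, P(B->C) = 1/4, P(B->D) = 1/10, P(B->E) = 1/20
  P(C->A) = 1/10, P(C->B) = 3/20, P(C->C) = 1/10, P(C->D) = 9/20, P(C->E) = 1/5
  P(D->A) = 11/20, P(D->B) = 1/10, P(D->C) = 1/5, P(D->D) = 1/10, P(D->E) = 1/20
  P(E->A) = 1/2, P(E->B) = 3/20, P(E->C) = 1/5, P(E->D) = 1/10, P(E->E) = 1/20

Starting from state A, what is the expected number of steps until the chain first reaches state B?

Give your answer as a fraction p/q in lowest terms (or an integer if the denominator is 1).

Answer: 10144/1839

Derivation:
Let h_i = expected steps to first reach B from state i.
Boundary: h_B = 0.
First-step equations for the other states:
  h_A = 1 + 1/20*h_A + 1/4*h_B + 9/20*h_C + 1/20*h_D + 1/5*h_E
  h_C = 1 + 1/10*h_A + 3/20*h_B + 1/10*h_C + 9/20*h_D + 1/5*h_E
  h_D = 1 + 11/20*h_A + 1/10*h_B + 1/5*h_C + 1/10*h_D + 1/20*h_E
  h_E = 1 + 1/2*h_A + 3/20*h_B + 1/5*h_C + 1/10*h_D + 1/20*h_E

Substituting h_B = 0 and rearranging gives the linear system (I - Q) h = 1:
  [19/20, -9/20, -1/20, -1/5] . (h_A, h_C, h_D, h_E) = 1
  [-1/10, 9/10, -9/20, -1/5] . (h_A, h_C, h_D, h_E) = 1
  [-11/20, -1/5, 9/10, -1/20] . (h_A, h_C, h_D, h_E) = 1
  [-1/2, -1/5, -1/10, 19/20] . (h_A, h_C, h_D, h_E) = 1

Solving yields:
  h_A = 10144/1839
  h_C = 18752/3065
  h_D = 18908/3065
  h_E = 54188/9195

Starting state is A, so the expected hitting time is h_A = 10144/1839.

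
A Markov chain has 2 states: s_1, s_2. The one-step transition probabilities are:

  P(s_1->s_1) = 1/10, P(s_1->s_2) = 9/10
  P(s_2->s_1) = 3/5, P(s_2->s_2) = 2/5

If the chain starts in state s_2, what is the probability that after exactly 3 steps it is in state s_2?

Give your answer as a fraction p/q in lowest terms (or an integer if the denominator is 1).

Answer: 11/20

Derivation:
Computing P^3 by repeated multiplication:
P^1 =
  s_1: [1/10, 9/10]
  s_2: [3/5, 2/5]
P^2 =
  s_1: [11/20, 9/20]
  s_2: [3/10, 7/10]
P^3 =
  s_1: [13/40, 27/40]
  s_2: [9/20, 11/20]

(P^3)[s_2 -> s_2] = 11/20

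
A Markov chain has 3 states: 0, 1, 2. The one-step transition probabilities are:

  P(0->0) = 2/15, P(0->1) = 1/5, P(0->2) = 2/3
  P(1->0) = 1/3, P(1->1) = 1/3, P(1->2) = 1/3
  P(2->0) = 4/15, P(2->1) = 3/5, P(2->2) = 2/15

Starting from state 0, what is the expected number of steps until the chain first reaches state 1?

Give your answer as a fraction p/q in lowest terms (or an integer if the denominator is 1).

Answer: 115/43

Derivation:
Let h_i = expected steps to first reach 1 from state i.
Boundary: h_1 = 0.
First-step equations for the other states:
  h_0 = 1 + 2/15*h_0 + 1/5*h_1 + 2/3*h_2
  h_2 = 1 + 4/15*h_0 + 3/5*h_1 + 2/15*h_2

Substituting h_1 = 0 and rearranging gives the linear system (I - Q) h = 1:
  [13/15, -2/3] . (h_0, h_2) = 1
  [-4/15, 13/15] . (h_0, h_2) = 1

Solving yields:
  h_0 = 115/43
  h_2 = 85/43

Starting state is 0, so the expected hitting time is h_0 = 115/43.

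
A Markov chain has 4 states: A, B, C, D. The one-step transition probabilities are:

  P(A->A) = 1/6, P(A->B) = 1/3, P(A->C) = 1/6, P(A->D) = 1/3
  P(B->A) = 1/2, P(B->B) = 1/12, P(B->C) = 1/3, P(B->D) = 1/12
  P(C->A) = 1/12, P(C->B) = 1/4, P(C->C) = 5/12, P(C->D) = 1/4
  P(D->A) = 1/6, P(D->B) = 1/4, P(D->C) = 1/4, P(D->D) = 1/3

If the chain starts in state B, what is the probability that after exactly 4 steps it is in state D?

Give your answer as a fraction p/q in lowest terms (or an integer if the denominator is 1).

Computing P^4 by repeated multiplication:
P^1 =
  A: [1/6, 1/3, 1/6, 1/3]
  B: [1/2, 1/12, 1/3, 1/12]
  C: [1/12, 1/4, 5/12, 1/4]
  D: [1/6, 1/4, 1/4, 1/3]
P^2 =
  A: [19/72, 5/24, 7/24, 17/72]
  B: [1/6, 5/18, 13/48, 41/144]
  C: [31/144, 31/144, 1/3, 17/72]
  D: [11/48, 2/9, 43/144, 1/4]
P^3 =
  A: [61/288, 205/864, 127/432, 37/144]
  B: [409/1728, 47/216, 263/864, 139/576]
  C: [91/432, 401/1728, 11/36, 145/576]
  D: [373/1728, 401/1728, 517/1728, 437/1728]
P^4 =
  A: [1147/5184, 2365/10368, 1561/5184, 2587/10368]
  B: [739/3456, 4841/20736, 6203/20736, 2629/10368]
  C: [1133/5184, 791/3456, 6277/20736, 1727/6912]
  D: [4543/20736, 1585/6912, 347/1152, 649/2592]

(P^4)[B -> D] = 2629/10368

Answer: 2629/10368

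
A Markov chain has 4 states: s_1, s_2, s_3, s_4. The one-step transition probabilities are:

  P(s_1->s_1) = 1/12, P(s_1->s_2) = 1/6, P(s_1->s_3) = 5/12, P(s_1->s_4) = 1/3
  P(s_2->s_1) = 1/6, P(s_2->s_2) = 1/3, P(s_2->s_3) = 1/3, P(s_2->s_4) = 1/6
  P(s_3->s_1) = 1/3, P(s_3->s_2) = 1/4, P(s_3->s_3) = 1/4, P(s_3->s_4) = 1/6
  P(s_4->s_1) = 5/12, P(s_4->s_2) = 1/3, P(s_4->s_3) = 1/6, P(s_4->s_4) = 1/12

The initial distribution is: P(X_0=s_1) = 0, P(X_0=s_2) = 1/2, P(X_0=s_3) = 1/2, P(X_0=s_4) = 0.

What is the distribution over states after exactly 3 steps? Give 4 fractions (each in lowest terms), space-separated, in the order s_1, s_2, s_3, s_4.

Propagating the distribution step by step (d_{t+1} = d_t * P):
d_0 = (s_1=0, s_2=1/2, s_3=1/2, s_4=0)
  d_1[s_1] = 0*1/12 + 1/2*1/6 + 1/2*1/3 + 0*5/12 = 1/4
  d_1[s_2] = 0*1/6 + 1/2*1/3 + 1/2*1/4 + 0*1/3 = 7/24
  d_1[s_3] = 0*5/12 + 1/2*1/3 + 1/2*1/4 + 0*1/6 = 7/24
  d_1[s_4] = 0*1/3 + 1/2*1/6 + 1/2*1/6 + 0*1/12 = 1/6
d_1 = (s_1=1/4, s_2=7/24, s_3=7/24, s_4=1/6)
  d_2[s_1] = 1/4*1/12 + 7/24*1/6 + 7/24*1/3 + 1/6*5/12 = 17/72
  d_2[s_2] = 1/4*1/6 + 7/24*1/3 + 7/24*1/4 + 1/6*1/3 = 77/288
  d_2[s_3] = 1/4*5/12 + 7/24*1/3 + 7/24*1/4 + 1/6*1/6 = 29/96
  d_2[s_4] = 1/4*1/3 + 7/24*1/6 + 7/24*1/6 + 1/6*1/12 = 7/36
d_2 = (s_1=17/72, s_2=77/288, s_3=29/96, s_4=7/36)
  d_3[s_1] = 17/72*1/12 + 77/288*1/6 + 29/96*1/3 + 7/36*5/12 = 425/1728
  d_3[s_2] = 17/72*1/6 + 77/288*1/3 + 29/96*1/4 + 7/36*1/3 = 929/3456
  d_3[s_3] = 17/72*5/12 + 77/288*1/3 + 29/96*1/4 + 7/36*1/6 = 1021/3456
  d_3[s_4] = 17/72*1/3 + 77/288*1/6 + 29/96*1/6 + 7/36*1/12 = 41/216
d_3 = (s_1=425/1728, s_2=929/3456, s_3=1021/3456, s_4=41/216)

Answer: 425/1728 929/3456 1021/3456 41/216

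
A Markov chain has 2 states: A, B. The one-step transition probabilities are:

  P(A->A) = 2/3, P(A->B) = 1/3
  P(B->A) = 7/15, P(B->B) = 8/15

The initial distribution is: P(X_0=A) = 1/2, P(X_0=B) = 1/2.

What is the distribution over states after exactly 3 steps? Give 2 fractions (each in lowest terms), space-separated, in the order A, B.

Propagating the distribution step by step (d_{t+1} = d_t * P):
d_0 = (A=1/2, B=1/2)
  d_1[A] = 1/2*2/3 + 1/2*7/15 = 17/30
  d_1[B] = 1/2*1/3 + 1/2*8/15 = 13/30
d_1 = (A=17/30, B=13/30)
  d_2[A] = 17/30*2/3 + 13/30*7/15 = 29/50
  d_2[B] = 17/30*1/3 + 13/30*8/15 = 21/50
d_2 = (A=29/50, B=21/50)
  d_3[A] = 29/50*2/3 + 21/50*7/15 = 437/750
  d_3[B] = 29/50*1/3 + 21/50*8/15 = 313/750
d_3 = (A=437/750, B=313/750)

Answer: 437/750 313/750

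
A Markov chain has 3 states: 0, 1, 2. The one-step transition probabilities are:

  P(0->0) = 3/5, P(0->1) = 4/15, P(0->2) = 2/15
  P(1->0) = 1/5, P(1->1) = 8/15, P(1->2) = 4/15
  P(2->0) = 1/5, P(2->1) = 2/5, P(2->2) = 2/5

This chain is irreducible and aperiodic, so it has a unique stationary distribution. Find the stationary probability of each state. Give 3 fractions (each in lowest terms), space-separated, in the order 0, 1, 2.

The stationary distribution satisfies pi = pi * P, i.e.:
  pi_0 = 3/5*pi_0 + 1/5*pi_1 + 1/5*pi_2
  pi_1 = 4/15*pi_0 + 8/15*pi_1 + 2/5*pi_2
  pi_2 = 2/15*pi_0 + 4/15*pi_1 + 2/5*pi_2
with normalization: pi_0 + pi_1 + pi_2 = 1.

Using the first 2 balance equations plus normalization, the linear system A*pi = b is:
  [-2/5, 1/5, 1/5] . pi = 0
  [4/15, -7/15, 2/5] . pi = 0
  [1, 1, 1] . pi = 1

Solving yields:
  pi_0 = 1/3
  pi_1 = 16/39
  pi_2 = 10/39

Verification (pi * P):
  1/3*3/5 + 16/39*1/5 + 10/39*1/5 = 1/3 = pi_0  (ok)
  1/3*4/15 + 16/39*8/15 + 10/39*2/5 = 16/39 = pi_1  (ok)
  1/3*2/15 + 16/39*4/15 + 10/39*2/5 = 10/39 = pi_2  (ok)

Answer: 1/3 16/39 10/39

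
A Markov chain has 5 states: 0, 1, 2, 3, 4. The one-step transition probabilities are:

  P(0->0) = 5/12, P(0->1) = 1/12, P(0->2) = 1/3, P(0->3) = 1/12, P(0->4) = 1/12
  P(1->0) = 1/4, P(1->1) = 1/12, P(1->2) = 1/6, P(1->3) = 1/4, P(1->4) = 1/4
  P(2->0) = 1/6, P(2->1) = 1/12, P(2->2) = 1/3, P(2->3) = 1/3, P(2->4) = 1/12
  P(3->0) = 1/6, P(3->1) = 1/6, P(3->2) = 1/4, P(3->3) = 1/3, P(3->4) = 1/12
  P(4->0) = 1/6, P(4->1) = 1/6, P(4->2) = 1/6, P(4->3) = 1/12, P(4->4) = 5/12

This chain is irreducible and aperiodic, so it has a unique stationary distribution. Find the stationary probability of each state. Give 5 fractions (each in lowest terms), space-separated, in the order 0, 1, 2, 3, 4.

Answer: 807/3434 395/3434 463/1717 389/1717 264/1717

Derivation:
The stationary distribution satisfies pi = pi * P, i.e.:
  pi_0 = 5/12*pi_0 + 1/4*pi_1 + 1/6*pi_2 + 1/6*pi_3 + 1/6*pi_4
  pi_1 = 1/12*pi_0 + 1/12*pi_1 + 1/12*pi_2 + 1/6*pi_3 + 1/6*pi_4
  pi_2 = 1/3*pi_0 + 1/6*pi_1 + 1/3*pi_2 + 1/4*pi_3 + 1/6*pi_4
  pi_3 = 1/12*pi_0 + 1/4*pi_1 + 1/3*pi_2 + 1/3*pi_3 + 1/12*pi_4
  pi_4 = 1/12*pi_0 + 1/4*pi_1 + 1/12*pi_2 + 1/12*pi_3 + 5/12*pi_4
with normalization: pi_0 + pi_1 + pi_2 + pi_3 + pi_4 = 1.

Using the first 4 balance equations plus normalization, the linear system A*pi = b is:
  [-7/12, 1/4, 1/6, 1/6, 1/6] . pi = 0
  [1/12, -11/12, 1/12, 1/6, 1/6] . pi = 0
  [1/3, 1/6, -2/3, 1/4, 1/6] . pi = 0
  [1/12, 1/4, 1/3, -2/3, 1/12] . pi = 0
  [1, 1, 1, 1, 1] . pi = 1

Solving yields:
  pi_0 = 807/3434
  pi_1 = 395/3434
  pi_2 = 463/1717
  pi_3 = 389/1717
  pi_4 = 264/1717

Verification (pi * P):
  807/3434*5/12 + 395/3434*1/4 + 463/1717*1/6 + 389/1717*1/6 + 264/1717*1/6 = 807/3434 = pi_0  (ok)
  807/3434*1/12 + 395/3434*1/12 + 463/1717*1/12 + 389/1717*1/6 + 264/1717*1/6 = 395/3434 = pi_1  (ok)
  807/3434*1/3 + 395/3434*1/6 + 463/1717*1/3 + 389/1717*1/4 + 264/1717*1/6 = 463/1717 = pi_2  (ok)
  807/3434*1/12 + 395/3434*1/4 + 463/1717*1/3 + 389/1717*1/3 + 264/1717*1/12 = 389/1717 = pi_3  (ok)
  807/3434*1/12 + 395/3434*1/4 + 463/1717*1/12 + 389/1717*1/12 + 264/1717*5/12 = 264/1717 = pi_4  (ok)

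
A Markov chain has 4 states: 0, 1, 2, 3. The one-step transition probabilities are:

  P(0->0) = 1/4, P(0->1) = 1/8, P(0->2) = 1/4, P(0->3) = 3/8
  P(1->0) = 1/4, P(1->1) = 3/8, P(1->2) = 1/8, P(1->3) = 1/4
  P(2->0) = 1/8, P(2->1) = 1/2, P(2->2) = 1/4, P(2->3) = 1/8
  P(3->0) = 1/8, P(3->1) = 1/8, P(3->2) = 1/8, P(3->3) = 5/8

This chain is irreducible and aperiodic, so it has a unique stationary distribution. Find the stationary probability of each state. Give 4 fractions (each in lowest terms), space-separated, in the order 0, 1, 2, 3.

The stationary distribution satisfies pi = pi * P, i.e.:
  pi_0 = 1/4*pi_0 + 1/4*pi_1 + 1/8*pi_2 + 1/8*pi_3
  pi_1 = 1/8*pi_0 + 3/8*pi_1 + 1/2*pi_2 + 1/8*pi_3
  pi_2 = 1/4*pi_0 + 1/8*pi_1 + 1/4*pi_2 + 1/8*pi_3
  pi_3 = 3/8*pi_0 + 1/4*pi_1 + 1/8*pi_2 + 5/8*pi_3
with normalization: pi_0 + pi_1 + pi_2 + pi_3 = 1.

Using the first 3 balance equations plus normalization, the linear system A*pi = b is:
  [-3/4, 1/4, 1/8, 1/8] . pi = 0
  [1/8, -5/8, 1/2, 1/8] . pi = 0
  [1/4, 1/8, -3/4, 1/8] . pi = 0
  [1, 1, 1, 1] . pi = 1

Solving yields:
  pi_0 = 52/291
  pi_1 = 73/291
  pi_2 = 49/291
  pi_3 = 39/97

Verification (pi * P):
  52/291*1/4 + 73/291*1/4 + 49/291*1/8 + 39/97*1/8 = 52/291 = pi_0  (ok)
  52/291*1/8 + 73/291*3/8 + 49/291*1/2 + 39/97*1/8 = 73/291 = pi_1  (ok)
  52/291*1/4 + 73/291*1/8 + 49/291*1/4 + 39/97*1/8 = 49/291 = pi_2  (ok)
  52/291*3/8 + 73/291*1/4 + 49/291*1/8 + 39/97*5/8 = 39/97 = pi_3  (ok)

Answer: 52/291 73/291 49/291 39/97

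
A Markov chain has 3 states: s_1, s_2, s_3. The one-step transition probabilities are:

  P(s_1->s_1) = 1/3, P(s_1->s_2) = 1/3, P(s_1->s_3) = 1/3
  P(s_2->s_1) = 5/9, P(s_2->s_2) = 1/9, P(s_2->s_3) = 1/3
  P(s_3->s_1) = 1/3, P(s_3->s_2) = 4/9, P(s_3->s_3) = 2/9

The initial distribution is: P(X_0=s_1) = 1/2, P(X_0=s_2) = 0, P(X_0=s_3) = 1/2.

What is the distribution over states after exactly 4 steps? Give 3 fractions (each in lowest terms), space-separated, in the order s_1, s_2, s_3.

Answer: 2632/6561 1307/4374 3937/13122

Derivation:
Propagating the distribution step by step (d_{t+1} = d_t * P):
d_0 = (s_1=1/2, s_2=0, s_3=1/2)
  d_1[s_1] = 1/2*1/3 + 0*5/9 + 1/2*1/3 = 1/3
  d_1[s_2] = 1/2*1/3 + 0*1/9 + 1/2*4/9 = 7/18
  d_1[s_3] = 1/2*1/3 + 0*1/3 + 1/2*2/9 = 5/18
d_1 = (s_1=1/3, s_2=7/18, s_3=5/18)
  d_2[s_1] = 1/3*1/3 + 7/18*5/9 + 5/18*1/3 = 34/81
  d_2[s_2] = 1/3*1/3 + 7/18*1/9 + 5/18*4/9 = 5/18
  d_2[s_3] = 1/3*1/3 + 7/18*1/3 + 5/18*2/9 = 49/162
d_2 = (s_1=34/81, s_2=5/18, s_3=49/162)
  d_3[s_1] = 34/81*1/3 + 5/18*5/9 + 49/162*1/3 = 32/81
  d_3[s_2] = 34/81*1/3 + 5/18*1/9 + 49/162*4/9 = 445/1458
  d_3[s_3] = 34/81*1/3 + 5/18*1/3 + 49/162*2/9 = 437/1458
d_3 = (s_1=32/81, s_2=445/1458, s_3=437/1458)
  d_4[s_1] = 32/81*1/3 + 445/1458*5/9 + 437/1458*1/3 = 2632/6561
  d_4[s_2] = 32/81*1/3 + 445/1458*1/9 + 437/1458*4/9 = 1307/4374
  d_4[s_3] = 32/81*1/3 + 445/1458*1/3 + 437/1458*2/9 = 3937/13122
d_4 = (s_1=2632/6561, s_2=1307/4374, s_3=3937/13122)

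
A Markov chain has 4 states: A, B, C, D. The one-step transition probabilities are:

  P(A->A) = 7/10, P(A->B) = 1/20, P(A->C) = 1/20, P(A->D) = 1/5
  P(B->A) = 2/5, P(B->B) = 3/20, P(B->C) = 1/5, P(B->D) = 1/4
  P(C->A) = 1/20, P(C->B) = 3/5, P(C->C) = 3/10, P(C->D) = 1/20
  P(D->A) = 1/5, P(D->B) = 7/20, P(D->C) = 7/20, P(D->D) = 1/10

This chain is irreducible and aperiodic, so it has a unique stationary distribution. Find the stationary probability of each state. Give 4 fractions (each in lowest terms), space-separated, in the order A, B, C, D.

Answer: 2363/5436 299/1359 161/906 911/5436

Derivation:
The stationary distribution satisfies pi = pi * P, i.e.:
  pi_A = 7/10*pi_A + 2/5*pi_B + 1/20*pi_C + 1/5*pi_D
  pi_B = 1/20*pi_A + 3/20*pi_B + 3/5*pi_C + 7/20*pi_D
  pi_C = 1/20*pi_A + 1/5*pi_B + 3/10*pi_C + 7/20*pi_D
  pi_D = 1/5*pi_A + 1/4*pi_B + 1/20*pi_C + 1/10*pi_D
with normalization: pi_A + pi_B + pi_C + pi_D = 1.

Using the first 3 balance equations plus normalization, the linear system A*pi = b is:
  [-3/10, 2/5, 1/20, 1/5] . pi = 0
  [1/20, -17/20, 3/5, 7/20] . pi = 0
  [1/20, 1/5, -7/10, 7/20] . pi = 0
  [1, 1, 1, 1] . pi = 1

Solving yields:
  pi_A = 2363/5436
  pi_B = 299/1359
  pi_C = 161/906
  pi_D = 911/5436

Verification (pi * P):
  2363/5436*7/10 + 299/1359*2/5 + 161/906*1/20 + 911/5436*1/5 = 2363/5436 = pi_A  (ok)
  2363/5436*1/20 + 299/1359*3/20 + 161/906*3/5 + 911/5436*7/20 = 299/1359 = pi_B  (ok)
  2363/5436*1/20 + 299/1359*1/5 + 161/906*3/10 + 911/5436*7/20 = 161/906 = pi_C  (ok)
  2363/5436*1/5 + 299/1359*1/4 + 161/906*1/20 + 911/5436*1/10 = 911/5436 = pi_D  (ok)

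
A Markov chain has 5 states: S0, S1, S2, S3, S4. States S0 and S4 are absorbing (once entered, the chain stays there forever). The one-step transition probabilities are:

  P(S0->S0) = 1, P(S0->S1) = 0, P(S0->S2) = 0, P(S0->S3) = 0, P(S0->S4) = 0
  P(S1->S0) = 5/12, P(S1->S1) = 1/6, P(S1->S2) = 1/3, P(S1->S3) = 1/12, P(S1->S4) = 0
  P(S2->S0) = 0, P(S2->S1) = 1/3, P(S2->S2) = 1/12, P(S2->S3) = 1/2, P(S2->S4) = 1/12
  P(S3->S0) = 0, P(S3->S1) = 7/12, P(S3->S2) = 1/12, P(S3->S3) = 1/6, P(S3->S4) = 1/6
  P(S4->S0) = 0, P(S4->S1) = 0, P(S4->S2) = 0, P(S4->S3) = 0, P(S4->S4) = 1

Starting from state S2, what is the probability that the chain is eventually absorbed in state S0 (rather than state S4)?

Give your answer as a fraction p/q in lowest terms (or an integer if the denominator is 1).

Let a_i = P(absorbed in S0 | start in state i).
Boundary conditions: a_S0 = 1, a_S4 = 0.
For each transient state i, a_i = sum_j P(i->j) * a_j:
  a_S1 = 5/12*a_S0 + 1/6*a_S1 + 1/3*a_S2 + 1/12*a_S3 + 0*a_S4
  a_S2 = 0*a_S0 + 1/3*a_S1 + 1/12*a_S2 + 1/2*a_S3 + 1/12*a_S4
  a_S3 = 0*a_S0 + 7/12*a_S1 + 1/12*a_S2 + 1/6*a_S3 + 1/6*a_S4

Substituting a_S0 = 1 and a_S4 = 0, rearrange to (I - Q) a = r where r[i] = P(i -> S0):
  [5/6, -1/3, -1/12] . (a_S1, a_S2, a_S3) = 5/12
  [-1/3, 11/12, -1/2] . (a_S1, a_S2, a_S3) = 0
  [-7/12, -1/12, 5/6] . (a_S1, a_S2, a_S3) = 0

Solving yields:
  a_S1 = 520/631
  a_S2 = 410/631
  a_S3 = 405/631

Starting state is S2, so the absorption probability is a_S2 = 410/631.

Answer: 410/631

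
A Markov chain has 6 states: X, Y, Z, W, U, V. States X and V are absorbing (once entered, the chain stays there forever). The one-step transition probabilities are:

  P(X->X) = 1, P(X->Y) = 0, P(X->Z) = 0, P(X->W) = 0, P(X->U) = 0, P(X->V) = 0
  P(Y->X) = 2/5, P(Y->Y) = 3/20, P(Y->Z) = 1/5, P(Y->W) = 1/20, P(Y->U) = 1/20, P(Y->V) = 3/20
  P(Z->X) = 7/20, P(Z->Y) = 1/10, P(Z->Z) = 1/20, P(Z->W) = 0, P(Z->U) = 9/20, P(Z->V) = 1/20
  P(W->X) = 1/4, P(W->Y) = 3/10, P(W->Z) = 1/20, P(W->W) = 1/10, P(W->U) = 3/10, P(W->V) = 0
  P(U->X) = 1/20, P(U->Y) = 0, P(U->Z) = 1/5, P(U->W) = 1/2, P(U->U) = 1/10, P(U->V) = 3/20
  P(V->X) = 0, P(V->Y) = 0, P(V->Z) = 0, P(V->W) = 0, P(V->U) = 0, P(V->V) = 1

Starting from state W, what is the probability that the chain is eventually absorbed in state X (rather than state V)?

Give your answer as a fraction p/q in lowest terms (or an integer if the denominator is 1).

Answer: 10235/13046

Derivation:
Let a_i = P(absorbed in X | start in state i).
Boundary conditions: a_X = 1, a_V = 0.
For each transient state i, a_i = sum_j P(i->j) * a_j:
  a_Y = 2/5*a_X + 3/20*a_Y + 1/5*a_Z + 1/20*a_W + 1/20*a_U + 3/20*a_V
  a_Z = 7/20*a_X + 1/10*a_Y + 1/20*a_Z + 0*a_W + 9/20*a_U + 1/20*a_V
  a_W = 1/4*a_X + 3/10*a_Y + 1/20*a_Z + 1/10*a_W + 3/10*a_U + 0*a_V
  a_U = 1/20*a_X + 0*a_Y + 1/5*a_Z + 1/2*a_W + 1/10*a_U + 3/20*a_V

Substituting a_X = 1 and a_V = 0, rearrange to (I - Q) a = r where r[i] = P(i -> X):
  [17/20, -1/5, -1/20, -1/20] . (a_Y, a_Z, a_W, a_U) = 2/5
  [-1/10, 19/20, 0, -9/20] . (a_Y, a_Z, a_W, a_U) = 7/20
  [-3/10, -1/20, 9/10, -3/10] . (a_Y, a_Z, a_W, a_U) = 1/4
  [0, -1/5, -1/2, 9/10] . (a_Y, a_Z, a_W, a_U) = 1/20

Solving yields:
  a_Y = 47877/65230
  a_Z = 24731/32615
  a_W = 10235/13046
  a_U = 21523/32615

Starting state is W, so the absorption probability is a_W = 10235/13046.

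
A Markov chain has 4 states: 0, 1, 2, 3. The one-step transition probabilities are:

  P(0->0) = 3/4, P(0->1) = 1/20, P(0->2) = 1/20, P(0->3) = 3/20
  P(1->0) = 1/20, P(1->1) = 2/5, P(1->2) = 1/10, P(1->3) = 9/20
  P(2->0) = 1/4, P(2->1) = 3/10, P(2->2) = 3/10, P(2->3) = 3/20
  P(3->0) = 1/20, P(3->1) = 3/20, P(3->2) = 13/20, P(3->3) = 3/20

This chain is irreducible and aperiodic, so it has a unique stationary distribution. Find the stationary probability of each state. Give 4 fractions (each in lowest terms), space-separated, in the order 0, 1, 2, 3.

Answer: 543/1630 67/326 407/1630 69/326

Derivation:
The stationary distribution satisfies pi = pi * P, i.e.:
  pi_0 = 3/4*pi_0 + 1/20*pi_1 + 1/4*pi_2 + 1/20*pi_3
  pi_1 = 1/20*pi_0 + 2/5*pi_1 + 3/10*pi_2 + 3/20*pi_3
  pi_2 = 1/20*pi_0 + 1/10*pi_1 + 3/10*pi_2 + 13/20*pi_3
  pi_3 = 3/20*pi_0 + 9/20*pi_1 + 3/20*pi_2 + 3/20*pi_3
with normalization: pi_0 + pi_1 + pi_2 + pi_3 = 1.

Using the first 3 balance equations plus normalization, the linear system A*pi = b is:
  [-1/4, 1/20, 1/4, 1/20] . pi = 0
  [1/20, -3/5, 3/10, 3/20] . pi = 0
  [1/20, 1/10, -7/10, 13/20] . pi = 0
  [1, 1, 1, 1] . pi = 1

Solving yields:
  pi_0 = 543/1630
  pi_1 = 67/326
  pi_2 = 407/1630
  pi_3 = 69/326

Verification (pi * P):
  543/1630*3/4 + 67/326*1/20 + 407/1630*1/4 + 69/326*1/20 = 543/1630 = pi_0  (ok)
  543/1630*1/20 + 67/326*2/5 + 407/1630*3/10 + 69/326*3/20 = 67/326 = pi_1  (ok)
  543/1630*1/20 + 67/326*1/10 + 407/1630*3/10 + 69/326*13/20 = 407/1630 = pi_2  (ok)
  543/1630*3/20 + 67/326*9/20 + 407/1630*3/20 + 69/326*3/20 = 69/326 = pi_3  (ok)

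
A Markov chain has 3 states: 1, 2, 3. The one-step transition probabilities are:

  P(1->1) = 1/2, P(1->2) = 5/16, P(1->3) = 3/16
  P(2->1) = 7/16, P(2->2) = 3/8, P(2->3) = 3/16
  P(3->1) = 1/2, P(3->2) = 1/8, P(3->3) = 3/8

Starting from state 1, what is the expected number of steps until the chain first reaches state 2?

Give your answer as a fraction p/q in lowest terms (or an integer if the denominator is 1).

Let h_i = expected steps to first reach 2 from state i.
Boundary: h_2 = 0.
First-step equations for the other states:
  h_1 = 1 + 1/2*h_1 + 5/16*h_2 + 3/16*h_3
  h_3 = 1 + 1/2*h_1 + 1/8*h_2 + 3/8*h_3

Substituting h_2 = 0 and rearranging gives the linear system (I - Q) h = 1:
  [1/2, -3/16] . (h_1, h_3) = 1
  [-1/2, 5/8] . (h_1, h_3) = 1

Solving yields:
  h_1 = 26/7
  h_3 = 32/7

Starting state is 1, so the expected hitting time is h_1 = 26/7.

Answer: 26/7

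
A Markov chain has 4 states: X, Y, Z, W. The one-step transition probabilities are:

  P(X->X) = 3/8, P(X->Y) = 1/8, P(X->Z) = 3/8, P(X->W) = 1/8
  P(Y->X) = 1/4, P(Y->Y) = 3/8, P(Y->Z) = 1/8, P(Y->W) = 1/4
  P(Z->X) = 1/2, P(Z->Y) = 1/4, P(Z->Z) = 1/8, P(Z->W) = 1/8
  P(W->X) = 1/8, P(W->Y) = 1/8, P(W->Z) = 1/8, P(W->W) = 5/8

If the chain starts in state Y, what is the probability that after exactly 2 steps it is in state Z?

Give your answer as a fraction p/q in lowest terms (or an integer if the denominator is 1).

Answer: 3/16

Derivation:
Computing P^2 by repeated multiplication:
P^1 =
  X: [3/8, 1/8, 3/8, 1/8]
  Y: [1/4, 3/8, 1/8, 1/4]
  Z: [1/2, 1/4, 1/8, 1/8]
  W: [1/8, 1/8, 1/8, 5/8]
P^2 =
  X: [3/8, 13/64, 7/32, 13/64]
  Y: [9/32, 15/64, 3/16, 19/64]
  Z: [21/64, 13/64, 1/4, 7/32]
  W: [7/32, 11/64, 5/32, 29/64]

(P^2)[Y -> Z] = 3/16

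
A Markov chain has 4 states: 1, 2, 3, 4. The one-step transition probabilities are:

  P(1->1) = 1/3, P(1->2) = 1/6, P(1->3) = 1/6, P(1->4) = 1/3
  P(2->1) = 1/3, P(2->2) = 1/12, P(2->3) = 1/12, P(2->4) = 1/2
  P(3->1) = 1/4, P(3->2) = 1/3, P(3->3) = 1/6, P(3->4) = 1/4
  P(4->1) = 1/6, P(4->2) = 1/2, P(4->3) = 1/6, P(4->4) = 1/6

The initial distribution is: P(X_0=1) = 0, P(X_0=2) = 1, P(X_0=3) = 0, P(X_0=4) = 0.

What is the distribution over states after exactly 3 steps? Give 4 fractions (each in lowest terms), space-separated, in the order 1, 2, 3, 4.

Propagating the distribution step by step (d_{t+1} = d_t * P):
d_0 = (1=0, 2=1, 3=0, 4=0)
  d_1[1] = 0*1/3 + 1*1/3 + 0*1/4 + 0*1/6 = 1/3
  d_1[2] = 0*1/6 + 1*1/12 + 0*1/3 + 0*1/2 = 1/12
  d_1[3] = 0*1/6 + 1*1/12 + 0*1/6 + 0*1/6 = 1/12
  d_1[4] = 0*1/3 + 1*1/2 + 0*1/4 + 0*1/6 = 1/2
d_1 = (1=1/3, 2=1/12, 3=1/12, 4=1/2)
  d_2[1] = 1/3*1/3 + 1/12*1/3 + 1/12*1/4 + 1/2*1/6 = 35/144
  d_2[2] = 1/3*1/6 + 1/12*1/12 + 1/12*1/3 + 1/2*1/2 = 49/144
  d_2[3] = 1/3*1/6 + 1/12*1/12 + 1/12*1/6 + 1/2*1/6 = 23/144
  d_2[4] = 1/3*1/3 + 1/12*1/2 + 1/12*1/4 + 1/2*1/6 = 37/144
d_2 = (1=35/144, 2=49/144, 3=23/144, 4=37/144)
  d_3[1] = 35/144*1/3 + 49/144*1/3 + 23/144*1/4 + 37/144*1/6 = 479/1728
  d_3[2] = 35/144*1/6 + 49/144*1/12 + 23/144*1/3 + 37/144*1/2 = 433/1728
  d_3[3] = 35/144*1/6 + 49/144*1/12 + 23/144*1/6 + 37/144*1/6 = 239/1728
  d_3[4] = 35/144*1/3 + 49/144*1/2 + 23/144*1/4 + 37/144*1/6 = 577/1728
d_3 = (1=479/1728, 2=433/1728, 3=239/1728, 4=577/1728)

Answer: 479/1728 433/1728 239/1728 577/1728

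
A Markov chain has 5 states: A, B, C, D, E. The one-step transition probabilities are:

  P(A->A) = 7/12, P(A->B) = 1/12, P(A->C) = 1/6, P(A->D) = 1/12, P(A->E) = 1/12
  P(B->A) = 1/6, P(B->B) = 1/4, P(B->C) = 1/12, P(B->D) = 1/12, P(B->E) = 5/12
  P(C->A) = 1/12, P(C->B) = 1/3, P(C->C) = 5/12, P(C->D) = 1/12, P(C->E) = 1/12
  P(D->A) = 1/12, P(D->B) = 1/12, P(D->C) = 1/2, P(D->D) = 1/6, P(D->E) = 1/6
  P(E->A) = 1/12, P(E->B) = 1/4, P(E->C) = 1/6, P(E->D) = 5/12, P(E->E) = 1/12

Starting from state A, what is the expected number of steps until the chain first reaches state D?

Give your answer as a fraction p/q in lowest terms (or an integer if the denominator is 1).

Let h_i = expected steps to first reach D from state i.
Boundary: h_D = 0.
First-step equations for the other states:
  h_A = 1 + 7/12*h_A + 1/12*h_B + 1/6*h_C + 1/12*h_D + 1/12*h_E
  h_B = 1 + 1/6*h_A + 1/4*h_B + 1/12*h_C + 1/12*h_D + 5/12*h_E
  h_C = 1 + 1/12*h_A + 1/3*h_B + 5/12*h_C + 1/12*h_D + 1/12*h_E
  h_E = 1 + 1/12*h_A + 1/4*h_B + 1/6*h_C + 5/12*h_D + 1/12*h_E

Substituting h_D = 0 and rearranging gives the linear system (I - Q) h = 1:
  [5/12, -1/12, -1/6, -1/12] . (h_A, h_B, h_C, h_E) = 1
  [-1/6, 3/4, -1/12, -5/12] . (h_A, h_B, h_C, h_E) = 1
  [-1/12, -1/3, 7/12, -1/12] . (h_A, h_B, h_C, h_E) = 1
  [-1/12, -1/4, -1/6, 11/12] . (h_A, h_B, h_C, h_E) = 1

Solving yields:
  h_A = 174/23
  h_B = 150/23
  h_C = 166/23
  h_E = 112/23

Starting state is A, so the expected hitting time is h_A = 174/23.

Answer: 174/23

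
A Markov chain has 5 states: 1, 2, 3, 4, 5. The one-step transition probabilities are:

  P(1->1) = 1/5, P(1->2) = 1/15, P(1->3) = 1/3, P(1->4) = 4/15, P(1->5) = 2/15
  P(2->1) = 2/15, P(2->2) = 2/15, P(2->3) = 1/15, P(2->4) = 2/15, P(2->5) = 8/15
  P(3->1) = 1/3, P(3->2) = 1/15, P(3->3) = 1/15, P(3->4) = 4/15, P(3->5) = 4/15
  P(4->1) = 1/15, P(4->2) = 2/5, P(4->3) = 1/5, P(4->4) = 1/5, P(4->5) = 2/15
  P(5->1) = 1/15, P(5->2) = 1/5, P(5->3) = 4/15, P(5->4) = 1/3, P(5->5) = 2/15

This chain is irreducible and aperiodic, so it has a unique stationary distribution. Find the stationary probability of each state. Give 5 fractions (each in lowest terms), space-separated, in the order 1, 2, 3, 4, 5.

Answer: 2351/15819 3020/15819 977/5273 3809/15819 1236/5273

Derivation:
The stationary distribution satisfies pi = pi * P, i.e.:
  pi_1 = 1/5*pi_1 + 2/15*pi_2 + 1/3*pi_3 + 1/15*pi_4 + 1/15*pi_5
  pi_2 = 1/15*pi_1 + 2/15*pi_2 + 1/15*pi_3 + 2/5*pi_4 + 1/5*pi_5
  pi_3 = 1/3*pi_1 + 1/15*pi_2 + 1/15*pi_3 + 1/5*pi_4 + 4/15*pi_5
  pi_4 = 4/15*pi_1 + 2/15*pi_2 + 4/15*pi_3 + 1/5*pi_4 + 1/3*pi_5
  pi_5 = 2/15*pi_1 + 8/15*pi_2 + 4/15*pi_3 + 2/15*pi_4 + 2/15*pi_5
with normalization: pi_1 + pi_2 + pi_3 + pi_4 + pi_5 = 1.

Using the first 4 balance equations plus normalization, the linear system A*pi = b is:
  [-4/5, 2/15, 1/3, 1/15, 1/15] . pi = 0
  [1/15, -13/15, 1/15, 2/5, 1/5] . pi = 0
  [1/3, 1/15, -14/15, 1/5, 4/15] . pi = 0
  [4/15, 2/15, 4/15, -4/5, 1/3] . pi = 0
  [1, 1, 1, 1, 1] . pi = 1

Solving yields:
  pi_1 = 2351/15819
  pi_2 = 3020/15819
  pi_3 = 977/5273
  pi_4 = 3809/15819
  pi_5 = 1236/5273

Verification (pi * P):
  2351/15819*1/5 + 3020/15819*2/15 + 977/5273*1/3 + 3809/15819*1/15 + 1236/5273*1/15 = 2351/15819 = pi_1  (ok)
  2351/15819*1/15 + 3020/15819*2/15 + 977/5273*1/15 + 3809/15819*2/5 + 1236/5273*1/5 = 3020/15819 = pi_2  (ok)
  2351/15819*1/3 + 3020/15819*1/15 + 977/5273*1/15 + 3809/15819*1/5 + 1236/5273*4/15 = 977/5273 = pi_3  (ok)
  2351/15819*4/15 + 3020/15819*2/15 + 977/5273*4/15 + 3809/15819*1/5 + 1236/5273*1/3 = 3809/15819 = pi_4  (ok)
  2351/15819*2/15 + 3020/15819*8/15 + 977/5273*4/15 + 3809/15819*2/15 + 1236/5273*2/15 = 1236/5273 = pi_5  (ok)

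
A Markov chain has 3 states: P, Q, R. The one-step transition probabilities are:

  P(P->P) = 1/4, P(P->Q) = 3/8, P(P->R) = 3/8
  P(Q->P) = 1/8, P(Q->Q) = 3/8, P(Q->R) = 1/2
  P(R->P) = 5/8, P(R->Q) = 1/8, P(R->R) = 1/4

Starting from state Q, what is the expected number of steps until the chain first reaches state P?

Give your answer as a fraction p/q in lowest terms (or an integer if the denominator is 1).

Let h_i = expected steps to first reach P from state i.
Boundary: h_P = 0.
First-step equations for the other states:
  h_Q = 1 + 1/8*h_P + 3/8*h_Q + 1/2*h_R
  h_R = 1 + 5/8*h_P + 1/8*h_Q + 1/4*h_R

Substituting h_P = 0 and rearranging gives the linear system (I - Q) h = 1:
  [5/8, -1/2] . (h_Q, h_R) = 1
  [-1/8, 3/4] . (h_Q, h_R) = 1

Solving yields:
  h_Q = 40/13
  h_R = 24/13

Starting state is Q, so the expected hitting time is h_Q = 40/13.

Answer: 40/13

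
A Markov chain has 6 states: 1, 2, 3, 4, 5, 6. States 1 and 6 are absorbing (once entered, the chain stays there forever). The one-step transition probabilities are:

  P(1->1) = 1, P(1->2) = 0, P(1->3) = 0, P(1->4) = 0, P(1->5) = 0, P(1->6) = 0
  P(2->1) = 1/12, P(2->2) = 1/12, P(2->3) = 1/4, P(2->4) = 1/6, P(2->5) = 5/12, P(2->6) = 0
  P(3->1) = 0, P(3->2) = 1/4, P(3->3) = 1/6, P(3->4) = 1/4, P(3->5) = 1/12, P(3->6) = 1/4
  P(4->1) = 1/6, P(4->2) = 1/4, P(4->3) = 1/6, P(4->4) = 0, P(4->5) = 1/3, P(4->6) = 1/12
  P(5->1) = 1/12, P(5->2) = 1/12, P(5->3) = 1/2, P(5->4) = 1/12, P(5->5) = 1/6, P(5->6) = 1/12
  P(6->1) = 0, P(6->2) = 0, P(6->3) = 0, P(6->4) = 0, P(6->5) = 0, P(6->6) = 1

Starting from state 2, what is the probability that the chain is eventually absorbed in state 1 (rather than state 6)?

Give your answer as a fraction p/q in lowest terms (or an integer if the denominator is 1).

Let a_i = P(absorbed in 1 | start in state i).
Boundary conditions: a_1 = 1, a_6 = 0.
For each transient state i, a_i = sum_j P(i->j) * a_j:
  a_2 = 1/12*a_1 + 1/12*a_2 + 1/4*a_3 + 1/6*a_4 + 5/12*a_5 + 0*a_6
  a_3 = 0*a_1 + 1/4*a_2 + 1/6*a_3 + 1/4*a_4 + 1/12*a_5 + 1/4*a_6
  a_4 = 1/6*a_1 + 1/4*a_2 + 1/6*a_3 + 0*a_4 + 1/3*a_5 + 1/12*a_6
  a_5 = 1/12*a_1 + 1/12*a_2 + 1/2*a_3 + 1/12*a_4 + 1/6*a_5 + 1/12*a_6

Substituting a_1 = 1 and a_6 = 0, rearrange to (I - Q) a = r where r[i] = P(i -> 1):
  [11/12, -1/4, -1/6, -5/12] . (a_2, a_3, a_4, a_5) = 1/12
  [-1/4, 5/6, -1/4, -1/12] . (a_2, a_3, a_4, a_5) = 0
  [-1/4, -1/6, 1, -1/3] . (a_2, a_3, a_4, a_5) = 1/6
  [-1/12, -1/2, -1/12, 5/6] . (a_2, a_3, a_4, a_5) = 1/12

Solving yields:
  a_2 = 2522/6087
  a_3 = 1778/6087
  a_4 = 891/2029
  a_5 = 2195/6087

Starting state is 2, so the absorption probability is a_2 = 2522/6087.

Answer: 2522/6087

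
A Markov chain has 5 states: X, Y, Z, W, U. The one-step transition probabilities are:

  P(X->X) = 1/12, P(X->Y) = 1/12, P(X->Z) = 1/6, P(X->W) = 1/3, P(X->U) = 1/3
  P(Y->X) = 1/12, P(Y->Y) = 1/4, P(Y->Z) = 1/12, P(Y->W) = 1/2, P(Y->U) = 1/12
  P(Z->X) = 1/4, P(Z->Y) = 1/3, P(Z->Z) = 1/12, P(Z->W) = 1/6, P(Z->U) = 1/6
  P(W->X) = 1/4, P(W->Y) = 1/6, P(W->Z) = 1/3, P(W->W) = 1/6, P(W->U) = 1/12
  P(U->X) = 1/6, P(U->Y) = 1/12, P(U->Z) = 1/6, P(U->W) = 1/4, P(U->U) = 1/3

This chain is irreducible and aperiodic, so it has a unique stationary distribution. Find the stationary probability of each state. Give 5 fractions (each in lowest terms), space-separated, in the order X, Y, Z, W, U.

Answer: 201/1150 209/1150 209/1150 313/1150 109/575

Derivation:
The stationary distribution satisfies pi = pi * P, i.e.:
  pi_X = 1/12*pi_X + 1/12*pi_Y + 1/4*pi_Z + 1/4*pi_W + 1/6*pi_U
  pi_Y = 1/12*pi_X + 1/4*pi_Y + 1/3*pi_Z + 1/6*pi_W + 1/12*pi_U
  pi_Z = 1/6*pi_X + 1/12*pi_Y + 1/12*pi_Z + 1/3*pi_W + 1/6*pi_U
  pi_W = 1/3*pi_X + 1/2*pi_Y + 1/6*pi_Z + 1/6*pi_W + 1/4*pi_U
  pi_U = 1/3*pi_X + 1/12*pi_Y + 1/6*pi_Z + 1/12*pi_W + 1/3*pi_U
with normalization: pi_X + pi_Y + pi_Z + pi_W + pi_U = 1.

Using the first 4 balance equations plus normalization, the linear system A*pi = b is:
  [-11/12, 1/12, 1/4, 1/4, 1/6] . pi = 0
  [1/12, -3/4, 1/3, 1/6, 1/12] . pi = 0
  [1/6, 1/12, -11/12, 1/3, 1/6] . pi = 0
  [1/3, 1/2, 1/6, -5/6, 1/4] . pi = 0
  [1, 1, 1, 1, 1] . pi = 1

Solving yields:
  pi_X = 201/1150
  pi_Y = 209/1150
  pi_Z = 209/1150
  pi_W = 313/1150
  pi_U = 109/575

Verification (pi * P):
  201/1150*1/12 + 209/1150*1/12 + 209/1150*1/4 + 313/1150*1/4 + 109/575*1/6 = 201/1150 = pi_X  (ok)
  201/1150*1/12 + 209/1150*1/4 + 209/1150*1/3 + 313/1150*1/6 + 109/575*1/12 = 209/1150 = pi_Y  (ok)
  201/1150*1/6 + 209/1150*1/12 + 209/1150*1/12 + 313/1150*1/3 + 109/575*1/6 = 209/1150 = pi_Z  (ok)
  201/1150*1/3 + 209/1150*1/2 + 209/1150*1/6 + 313/1150*1/6 + 109/575*1/4 = 313/1150 = pi_W  (ok)
  201/1150*1/3 + 209/1150*1/12 + 209/1150*1/6 + 313/1150*1/12 + 109/575*1/3 = 109/575 = pi_U  (ok)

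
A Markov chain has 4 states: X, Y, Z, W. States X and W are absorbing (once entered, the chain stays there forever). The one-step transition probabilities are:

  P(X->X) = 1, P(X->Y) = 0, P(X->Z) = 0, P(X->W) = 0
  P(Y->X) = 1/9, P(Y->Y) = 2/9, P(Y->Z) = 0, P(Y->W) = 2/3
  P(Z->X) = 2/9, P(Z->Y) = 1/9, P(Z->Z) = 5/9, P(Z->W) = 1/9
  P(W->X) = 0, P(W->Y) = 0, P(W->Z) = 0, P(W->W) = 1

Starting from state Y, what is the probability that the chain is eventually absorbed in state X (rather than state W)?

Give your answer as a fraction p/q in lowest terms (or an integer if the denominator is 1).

Answer: 1/7

Derivation:
Let a_i = P(absorbed in X | start in state i).
Boundary conditions: a_X = 1, a_W = 0.
For each transient state i, a_i = sum_j P(i->j) * a_j:
  a_Y = 1/9*a_X + 2/9*a_Y + 0*a_Z + 2/3*a_W
  a_Z = 2/9*a_X + 1/9*a_Y + 5/9*a_Z + 1/9*a_W

Substituting a_X = 1 and a_W = 0, rearrange to (I - Q) a = r where r[i] = P(i -> X):
  [7/9, 0] . (a_Y, a_Z) = 1/9
  [-1/9, 4/9] . (a_Y, a_Z) = 2/9

Solving yields:
  a_Y = 1/7
  a_Z = 15/28

Starting state is Y, so the absorption probability is a_Y = 1/7.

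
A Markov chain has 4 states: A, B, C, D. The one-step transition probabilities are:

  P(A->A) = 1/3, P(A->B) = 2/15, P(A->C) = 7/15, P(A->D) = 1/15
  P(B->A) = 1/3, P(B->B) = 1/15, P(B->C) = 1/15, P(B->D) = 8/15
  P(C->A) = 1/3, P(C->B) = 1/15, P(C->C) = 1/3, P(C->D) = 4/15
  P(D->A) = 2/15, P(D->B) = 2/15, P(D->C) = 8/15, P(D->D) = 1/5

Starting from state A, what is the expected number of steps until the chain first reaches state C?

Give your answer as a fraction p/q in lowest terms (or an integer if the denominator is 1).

Answer: 312/133

Derivation:
Let h_i = expected steps to first reach C from state i.
Boundary: h_C = 0.
First-step equations for the other states:
  h_A = 1 + 1/3*h_A + 2/15*h_B + 7/15*h_C + 1/15*h_D
  h_B = 1 + 1/3*h_A + 1/15*h_B + 1/15*h_C + 8/15*h_D
  h_D = 1 + 2/15*h_A + 2/15*h_B + 8/15*h_C + 1/5*h_D

Substituting h_C = 0 and rearranging gives the linear system (I - Q) h = 1:
  [2/3, -2/15, -1/15] . (h_A, h_B, h_D) = 1
  [-1/3, 14/15, -8/15] . (h_A, h_B, h_D) = 1
  [-2/15, -2/15, 4/5] . (h_A, h_B, h_D) = 1

Solving yields:
  h_A = 312/133
  h_B = 837/266
  h_D = 288/133

Starting state is A, so the expected hitting time is h_A = 312/133.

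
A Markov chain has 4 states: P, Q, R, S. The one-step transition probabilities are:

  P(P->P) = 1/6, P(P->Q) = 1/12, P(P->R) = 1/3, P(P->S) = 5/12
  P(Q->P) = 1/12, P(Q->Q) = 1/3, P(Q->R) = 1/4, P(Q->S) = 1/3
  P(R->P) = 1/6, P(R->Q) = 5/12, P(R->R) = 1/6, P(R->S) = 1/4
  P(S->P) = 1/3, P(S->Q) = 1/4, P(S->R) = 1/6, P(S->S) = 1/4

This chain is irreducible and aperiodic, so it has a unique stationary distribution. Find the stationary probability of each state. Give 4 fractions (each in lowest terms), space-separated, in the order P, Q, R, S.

The stationary distribution satisfies pi = pi * P, i.e.:
  pi_P = 1/6*pi_P + 1/12*pi_Q + 1/6*pi_R + 1/3*pi_S
  pi_Q = 1/12*pi_P + 1/3*pi_Q + 5/12*pi_R + 1/4*pi_S
  pi_R = 1/3*pi_P + 1/4*pi_Q + 1/6*pi_R + 1/6*pi_S
  pi_S = 5/12*pi_P + 1/3*pi_Q + 1/4*pi_R + 1/4*pi_S
with normalization: pi_P + pi_Q + pi_R + pi_S = 1.

Using the first 3 balance equations plus normalization, the linear system A*pi = b is:
  [-5/6, 1/12, 1/6, 1/3] . pi = 0
  [1/12, -2/3, 5/12, 1/4] . pi = 0
  [1/3, 1/4, -5/6, 1/6] . pi = 0
  [1, 1, 1, 1] . pi = 1

Solving yields:
  pi_P = 7/36
  pi_Q = 5/18
  pi_R = 2/9
  pi_S = 11/36

Verification (pi * P):
  7/36*1/6 + 5/18*1/12 + 2/9*1/6 + 11/36*1/3 = 7/36 = pi_P  (ok)
  7/36*1/12 + 5/18*1/3 + 2/9*5/12 + 11/36*1/4 = 5/18 = pi_Q  (ok)
  7/36*1/3 + 5/18*1/4 + 2/9*1/6 + 11/36*1/6 = 2/9 = pi_R  (ok)
  7/36*5/12 + 5/18*1/3 + 2/9*1/4 + 11/36*1/4 = 11/36 = pi_S  (ok)

Answer: 7/36 5/18 2/9 11/36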